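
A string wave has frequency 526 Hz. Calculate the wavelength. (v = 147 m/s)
λ = v/f = 0.2795 m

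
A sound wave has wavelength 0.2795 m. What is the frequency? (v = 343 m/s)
f = v/λ = 1227 Hz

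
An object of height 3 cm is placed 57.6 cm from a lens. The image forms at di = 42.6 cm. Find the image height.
hi = (-di/do) × ho = -2.219 cm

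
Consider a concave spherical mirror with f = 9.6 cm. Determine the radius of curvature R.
R = 2|f| = 19.2 cm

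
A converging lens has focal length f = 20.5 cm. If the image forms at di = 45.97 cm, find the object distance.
1/do = 1/f − 1/di → do = 37 cm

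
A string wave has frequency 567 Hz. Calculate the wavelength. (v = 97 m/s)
λ = v/f = 0.1711 m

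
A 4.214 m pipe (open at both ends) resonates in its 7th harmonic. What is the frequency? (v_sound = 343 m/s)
fₙ = nv/(2L) = 284.9 Hz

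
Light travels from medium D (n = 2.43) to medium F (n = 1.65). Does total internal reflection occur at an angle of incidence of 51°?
θc = arcsin(n₂/n₁) = 42.77°; 51° > θc, so yes — total internal reflection.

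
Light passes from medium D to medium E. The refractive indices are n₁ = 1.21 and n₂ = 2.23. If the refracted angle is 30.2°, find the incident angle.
sin θ₁ = (n₂/n₁)·sin θ₂ → θ₁ = 67.98°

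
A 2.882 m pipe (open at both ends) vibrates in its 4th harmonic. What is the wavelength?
λₙ = 2L/n = 1.441 m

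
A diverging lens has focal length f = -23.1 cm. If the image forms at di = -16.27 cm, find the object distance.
1/do = 1/f − 1/di → do = 55.03 cm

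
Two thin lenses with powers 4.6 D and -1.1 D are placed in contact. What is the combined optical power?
P_total = P₁ + P₂ = 3.5 D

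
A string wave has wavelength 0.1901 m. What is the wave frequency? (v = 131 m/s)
f = v/λ = 689.1 Hz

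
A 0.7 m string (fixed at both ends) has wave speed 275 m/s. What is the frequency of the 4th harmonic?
fₙ = nv/(2L) = 785.7 Hz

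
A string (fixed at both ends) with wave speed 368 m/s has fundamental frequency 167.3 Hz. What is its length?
L = v/(2f₁) = 1.1 m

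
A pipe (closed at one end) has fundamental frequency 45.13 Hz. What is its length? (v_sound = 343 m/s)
L = v/(4f₁) = 1.9 m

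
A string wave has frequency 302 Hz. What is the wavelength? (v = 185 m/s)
λ = v/f = 0.6126 m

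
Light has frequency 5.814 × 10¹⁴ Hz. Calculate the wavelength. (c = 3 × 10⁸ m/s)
λ = c/f = 516 nm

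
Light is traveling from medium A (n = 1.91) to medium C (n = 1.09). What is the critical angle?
θc = arcsin(n₂/n₁) = 34.8°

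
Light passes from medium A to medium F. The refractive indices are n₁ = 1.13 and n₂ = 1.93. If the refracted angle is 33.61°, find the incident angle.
sin θ₁ = (n₂/n₁)·sin θ₂ → θ₁ = 70.98°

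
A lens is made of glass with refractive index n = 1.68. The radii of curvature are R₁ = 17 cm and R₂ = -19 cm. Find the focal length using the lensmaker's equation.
1/f = (n − 1)(1/R₁ − 1/R₂) → f = 13.19 cm (converging lens)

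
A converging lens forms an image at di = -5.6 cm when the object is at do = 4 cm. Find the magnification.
M = −di/do = 1.4 (upright image)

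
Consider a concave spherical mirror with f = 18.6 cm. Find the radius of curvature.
R = 2|f| = 37.2 cm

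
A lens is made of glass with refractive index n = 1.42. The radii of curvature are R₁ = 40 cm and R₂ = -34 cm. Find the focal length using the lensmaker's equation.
1/f = (n − 1)(1/R₁ − 1/R₂) → f = 43.76 cm (converging lens)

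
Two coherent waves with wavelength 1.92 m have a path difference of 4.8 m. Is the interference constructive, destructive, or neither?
destructive — path difference = 2.5λ, an odd multiple of λ/2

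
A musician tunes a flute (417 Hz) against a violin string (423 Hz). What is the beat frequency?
6 Hz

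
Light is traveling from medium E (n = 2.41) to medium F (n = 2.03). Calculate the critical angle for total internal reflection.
θc = arcsin(n₂/n₁) = 57.39°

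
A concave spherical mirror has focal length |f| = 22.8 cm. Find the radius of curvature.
R = 2|f| = 45.6 cm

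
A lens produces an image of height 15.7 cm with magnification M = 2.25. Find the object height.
ho = |hi|/|M| = 6.978 cm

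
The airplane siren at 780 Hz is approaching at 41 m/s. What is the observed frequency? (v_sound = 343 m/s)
f_obs = f·v/(v − v_s) = 885.9 Hz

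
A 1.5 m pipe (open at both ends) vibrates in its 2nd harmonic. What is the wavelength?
λₙ = 2L/n = 1.5 m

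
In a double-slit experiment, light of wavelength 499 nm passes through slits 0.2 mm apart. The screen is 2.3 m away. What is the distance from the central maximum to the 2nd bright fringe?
y = mλL/d = 11.48 mm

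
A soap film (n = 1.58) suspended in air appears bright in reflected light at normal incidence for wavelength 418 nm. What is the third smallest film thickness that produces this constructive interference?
2nt = (m − ½)λ with m = 3 → t = (m − ½)λ/(2n) = 330.7 nm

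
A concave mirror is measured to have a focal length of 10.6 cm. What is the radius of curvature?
R = 2|f| = 21.2 cm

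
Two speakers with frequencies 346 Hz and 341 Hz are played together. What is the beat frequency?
5 Hz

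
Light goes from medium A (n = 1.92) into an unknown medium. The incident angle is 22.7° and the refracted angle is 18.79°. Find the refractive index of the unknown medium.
n₂ = n₁·sin θ₁ / sin θ₂ = 2.3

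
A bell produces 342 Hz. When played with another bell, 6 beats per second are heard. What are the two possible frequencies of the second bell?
f₂ = 342 ± 6 Hz → 348 Hz or 336 Hz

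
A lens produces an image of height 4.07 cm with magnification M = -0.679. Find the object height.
ho = |hi|/|M| = 5.994 cm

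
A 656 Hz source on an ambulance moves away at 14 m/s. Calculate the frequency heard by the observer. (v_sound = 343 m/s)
f_obs = f·v/(v + v_s) = 630.3 Hz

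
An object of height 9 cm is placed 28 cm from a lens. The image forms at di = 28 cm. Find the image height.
hi = (-di/do) × ho = -9 cm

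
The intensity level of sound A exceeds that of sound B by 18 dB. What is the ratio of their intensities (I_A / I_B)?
I_A/I_B = 10^(Δβ/10) = 63.1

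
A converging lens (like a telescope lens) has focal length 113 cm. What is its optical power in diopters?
P = 1/f = 0.885 D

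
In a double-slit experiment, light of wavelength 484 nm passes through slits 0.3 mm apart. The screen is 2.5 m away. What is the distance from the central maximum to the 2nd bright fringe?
y = mλL/d = 8.067 mm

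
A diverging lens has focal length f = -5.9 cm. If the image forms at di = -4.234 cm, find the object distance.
1/do = 1/f − 1/di → do = 14.99 cm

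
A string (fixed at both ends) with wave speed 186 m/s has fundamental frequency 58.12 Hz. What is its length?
L = v/(2f₁) = 1.6 m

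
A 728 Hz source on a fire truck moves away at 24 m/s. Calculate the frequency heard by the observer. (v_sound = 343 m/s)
f_obs = f·v/(v + v_s) = 680.4 Hz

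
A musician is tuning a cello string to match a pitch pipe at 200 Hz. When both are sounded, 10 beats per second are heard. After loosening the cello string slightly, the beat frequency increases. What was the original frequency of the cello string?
190 Hz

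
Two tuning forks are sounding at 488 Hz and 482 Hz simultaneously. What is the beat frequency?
6 Hz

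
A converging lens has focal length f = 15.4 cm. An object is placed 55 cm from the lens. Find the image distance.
1/di = 1/f − 1/do → di = 21.39 cm (real image)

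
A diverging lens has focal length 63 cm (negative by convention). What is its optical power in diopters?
P = 1/f = -1.587 D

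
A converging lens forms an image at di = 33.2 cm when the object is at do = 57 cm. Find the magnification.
M = −di/do = -0.5825 (inverted image)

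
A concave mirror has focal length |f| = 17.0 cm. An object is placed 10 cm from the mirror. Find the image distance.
f = +17.0 cm (concave); 1/di = 1/f − 1/do → di = -24.29 cm (virtual image, behind mirror)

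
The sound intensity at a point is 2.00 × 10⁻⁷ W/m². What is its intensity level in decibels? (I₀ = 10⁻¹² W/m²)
β = 10·log₁₀(I/I₀) = 53.01 dB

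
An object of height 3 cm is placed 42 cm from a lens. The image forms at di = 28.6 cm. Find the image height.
hi = (-di/do) × ho = -2.043 cm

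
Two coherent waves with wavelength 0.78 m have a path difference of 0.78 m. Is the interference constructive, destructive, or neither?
constructive — path difference = 1λ, a whole number of wavelengths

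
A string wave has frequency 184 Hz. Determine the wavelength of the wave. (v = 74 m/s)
λ = v/f = 0.4022 m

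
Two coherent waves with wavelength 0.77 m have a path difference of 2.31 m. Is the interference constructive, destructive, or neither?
constructive — path difference = 3λ, a whole number of wavelengths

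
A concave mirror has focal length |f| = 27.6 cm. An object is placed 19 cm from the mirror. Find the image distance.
f = +27.6 cm (concave); 1/di = 1/f − 1/do → di = -60.98 cm (virtual image, behind mirror)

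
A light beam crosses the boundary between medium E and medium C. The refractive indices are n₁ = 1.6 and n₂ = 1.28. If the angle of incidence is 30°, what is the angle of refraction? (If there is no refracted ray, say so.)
sin θ₂ = (n₁/n₂)·sin θ₁ = 0.625 → θ₂ = 38.68°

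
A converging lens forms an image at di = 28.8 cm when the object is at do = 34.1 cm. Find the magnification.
M = −di/do = -0.8446 (inverted image)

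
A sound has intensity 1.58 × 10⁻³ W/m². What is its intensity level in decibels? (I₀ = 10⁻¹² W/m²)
β = 10·log₁₀(I/I₀) = 91.99 dB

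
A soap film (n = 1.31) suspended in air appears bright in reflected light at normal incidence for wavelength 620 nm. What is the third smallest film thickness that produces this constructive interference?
2nt = (m − ½)λ with m = 3 → t = (m − ½)λ/(2n) = 591.6 nm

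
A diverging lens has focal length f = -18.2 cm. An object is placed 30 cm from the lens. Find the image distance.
1/di = 1/f − 1/do → di = -11.33 cm (virtual image)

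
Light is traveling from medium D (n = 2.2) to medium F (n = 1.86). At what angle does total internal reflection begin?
θc = arcsin(n₂/n₁) = 57.72°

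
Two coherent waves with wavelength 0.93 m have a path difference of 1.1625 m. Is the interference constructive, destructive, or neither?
neither (partial) — path difference = 1.25λ, neither a whole number of wavelengths nor an odd multiple of λ/2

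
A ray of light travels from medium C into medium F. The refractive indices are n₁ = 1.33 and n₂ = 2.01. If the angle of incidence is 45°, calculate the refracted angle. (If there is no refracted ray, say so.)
sin θ₂ = (n₁/n₂)·sin θ₁ = 0.4679 → θ₂ = 27.9°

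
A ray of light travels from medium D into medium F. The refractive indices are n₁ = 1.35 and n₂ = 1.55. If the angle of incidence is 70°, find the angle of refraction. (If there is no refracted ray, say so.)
sin θ₂ = (n₁/n₂)·sin θ₁ = 0.8184 → θ₂ = 54.93°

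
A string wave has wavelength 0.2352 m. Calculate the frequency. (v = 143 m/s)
f = v/λ = 608 Hz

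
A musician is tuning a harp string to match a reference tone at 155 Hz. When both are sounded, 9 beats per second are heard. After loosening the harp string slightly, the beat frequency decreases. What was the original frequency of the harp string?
164 Hz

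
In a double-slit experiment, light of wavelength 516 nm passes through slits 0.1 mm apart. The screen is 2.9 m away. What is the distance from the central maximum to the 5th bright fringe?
y = mλL/d = 74.82 mm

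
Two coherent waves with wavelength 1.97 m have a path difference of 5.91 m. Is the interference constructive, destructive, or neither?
constructive — path difference = 3λ, a whole number of wavelengths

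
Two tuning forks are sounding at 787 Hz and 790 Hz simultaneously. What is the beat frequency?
3 Hz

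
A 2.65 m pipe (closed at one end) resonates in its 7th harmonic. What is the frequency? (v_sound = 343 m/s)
fₙ = nv/(4L) = 226.5 Hz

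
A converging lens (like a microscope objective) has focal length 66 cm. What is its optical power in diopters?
P = 1/f = 1.515 D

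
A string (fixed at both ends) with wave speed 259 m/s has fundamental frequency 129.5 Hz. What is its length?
L = v/(2f₁) = 1 m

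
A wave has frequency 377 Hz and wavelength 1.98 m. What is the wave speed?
v = fλ = 746.5 m/s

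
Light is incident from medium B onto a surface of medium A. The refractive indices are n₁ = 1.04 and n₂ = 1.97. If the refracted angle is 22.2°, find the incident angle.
sin θ₁ = (n₂/n₁)·sin θ₂ → θ₁ = 45.7°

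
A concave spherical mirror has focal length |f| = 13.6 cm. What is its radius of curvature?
R = 2|f| = 27.2 cm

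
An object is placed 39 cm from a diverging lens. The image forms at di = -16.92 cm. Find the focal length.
1/f = 1/do + 1/di → f = -29.89 cm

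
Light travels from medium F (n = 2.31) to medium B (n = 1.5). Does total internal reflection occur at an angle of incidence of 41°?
θc = arcsin(n₂/n₁) = 40.49°; 41° > θc, so yes — total internal reflection.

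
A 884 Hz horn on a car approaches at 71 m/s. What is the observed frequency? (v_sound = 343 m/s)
f_obs = f·v/(v − v_s) = 1115 Hz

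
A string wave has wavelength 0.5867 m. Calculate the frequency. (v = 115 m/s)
f = v/λ = 196 Hz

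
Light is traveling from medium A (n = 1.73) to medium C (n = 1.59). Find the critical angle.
θc = arcsin(n₂/n₁) = 66.79°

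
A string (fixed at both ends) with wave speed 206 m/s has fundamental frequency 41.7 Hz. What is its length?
L = v/(2f₁) = 2.47 m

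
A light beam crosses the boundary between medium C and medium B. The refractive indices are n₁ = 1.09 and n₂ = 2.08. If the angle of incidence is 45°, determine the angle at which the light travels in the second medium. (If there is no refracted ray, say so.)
sin θ₂ = (n₁/n₂)·sin θ₁ = 0.3706 → θ₂ = 21.75°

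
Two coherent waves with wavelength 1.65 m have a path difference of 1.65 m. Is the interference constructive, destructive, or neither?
constructive — path difference = 1λ, a whole number of wavelengths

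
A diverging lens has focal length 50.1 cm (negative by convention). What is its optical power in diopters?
P = 1/f = -1.996 D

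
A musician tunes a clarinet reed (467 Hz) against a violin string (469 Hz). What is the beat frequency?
2 Hz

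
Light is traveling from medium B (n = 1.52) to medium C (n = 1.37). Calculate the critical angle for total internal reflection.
θc = arcsin(n₂/n₁) = 64.33°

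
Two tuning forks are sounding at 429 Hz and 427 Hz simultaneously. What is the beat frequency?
2 Hz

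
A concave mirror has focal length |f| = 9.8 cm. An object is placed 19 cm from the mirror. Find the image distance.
f = +9.8 cm (concave); 1/di = 1/f − 1/do → di = 20.24 cm (real image, in front of mirror)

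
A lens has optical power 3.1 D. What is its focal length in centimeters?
f = 1/P = 32.26 cm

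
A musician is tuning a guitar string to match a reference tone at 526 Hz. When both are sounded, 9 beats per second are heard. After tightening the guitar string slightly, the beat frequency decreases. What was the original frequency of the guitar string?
517 Hz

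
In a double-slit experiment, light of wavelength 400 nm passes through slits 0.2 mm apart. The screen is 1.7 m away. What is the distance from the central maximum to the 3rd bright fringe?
y = mλL/d = 10.2 mm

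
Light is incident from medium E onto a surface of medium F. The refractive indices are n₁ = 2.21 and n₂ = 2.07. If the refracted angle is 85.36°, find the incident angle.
sin θ₁ = (n₂/n₁)·sin θ₂ → θ₁ = 69°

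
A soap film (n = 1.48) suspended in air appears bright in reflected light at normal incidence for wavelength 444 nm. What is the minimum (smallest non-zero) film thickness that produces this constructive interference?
2nt = (m − ½)λ with m = 1 → t = (m − ½)λ/(2n) = 75 nm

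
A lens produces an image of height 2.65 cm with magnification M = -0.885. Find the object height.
ho = |hi|/|M| = 2.994 cm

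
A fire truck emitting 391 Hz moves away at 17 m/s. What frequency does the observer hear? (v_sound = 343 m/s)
f_obs = f·v/(v + v_s) = 372.5 Hz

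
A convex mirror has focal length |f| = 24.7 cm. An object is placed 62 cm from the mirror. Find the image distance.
f = −24.7 cm (convex); 1/di = 1/f − 1/do → di = -17.66 cm (virtual image, behind mirror)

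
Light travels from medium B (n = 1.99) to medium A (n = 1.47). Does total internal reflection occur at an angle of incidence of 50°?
θc = arcsin(n₂/n₁) = 47.62°; 50° > θc, so yes — total internal reflection.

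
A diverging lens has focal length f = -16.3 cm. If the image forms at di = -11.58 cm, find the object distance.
1/do = 1/f − 1/di → do = 39.99 cm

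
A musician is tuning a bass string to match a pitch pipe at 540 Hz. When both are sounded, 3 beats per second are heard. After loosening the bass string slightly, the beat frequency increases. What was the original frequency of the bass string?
537 Hz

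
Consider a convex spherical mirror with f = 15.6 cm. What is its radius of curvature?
R = 2|f| = 31.2 cm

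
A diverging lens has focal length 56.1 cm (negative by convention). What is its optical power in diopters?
P = 1/f = -1.783 D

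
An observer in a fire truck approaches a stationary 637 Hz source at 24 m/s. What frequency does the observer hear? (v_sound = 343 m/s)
f_obs = f·(v + v_o)/v = 681.6 Hz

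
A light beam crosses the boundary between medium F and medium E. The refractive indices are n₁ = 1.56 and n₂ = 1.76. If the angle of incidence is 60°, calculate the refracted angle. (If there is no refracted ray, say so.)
sin θ₂ = (n₁/n₂)·sin θ₁ = 0.7676 → θ₂ = 50.14°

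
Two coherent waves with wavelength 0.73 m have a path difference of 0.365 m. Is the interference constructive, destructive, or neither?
destructive — path difference = 0.5λ, an odd multiple of λ/2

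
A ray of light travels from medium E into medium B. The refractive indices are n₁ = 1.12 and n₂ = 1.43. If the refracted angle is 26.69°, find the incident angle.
sin θ₁ = (n₂/n₁)·sin θ₂ → θ₁ = 34.99°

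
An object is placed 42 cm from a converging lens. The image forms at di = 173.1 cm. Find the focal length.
1/f = 1/do + 1/di → f = 33.8 cm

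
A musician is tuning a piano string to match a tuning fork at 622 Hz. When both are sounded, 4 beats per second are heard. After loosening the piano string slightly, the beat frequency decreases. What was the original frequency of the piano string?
626 Hz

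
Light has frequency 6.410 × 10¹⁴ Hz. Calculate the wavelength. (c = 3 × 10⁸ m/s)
λ = c/f = 468 nm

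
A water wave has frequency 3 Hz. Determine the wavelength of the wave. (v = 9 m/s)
λ = v/f = 3 m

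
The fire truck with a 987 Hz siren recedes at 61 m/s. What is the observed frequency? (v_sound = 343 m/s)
f_obs = f·v/(v + v_s) = 838 Hz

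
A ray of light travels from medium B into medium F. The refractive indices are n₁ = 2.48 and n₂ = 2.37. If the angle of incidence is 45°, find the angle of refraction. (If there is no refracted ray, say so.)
sin θ₂ = (n₁/n₂)·sin θ₁ = 0.7399 → θ₂ = 47.73°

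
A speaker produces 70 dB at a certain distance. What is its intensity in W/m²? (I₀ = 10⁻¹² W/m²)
I = I₀·10^(β/10) = 1.00 × 10⁻⁵ W/m²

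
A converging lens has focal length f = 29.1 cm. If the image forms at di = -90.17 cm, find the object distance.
1/do = 1/f − 1/di → do = 22 cm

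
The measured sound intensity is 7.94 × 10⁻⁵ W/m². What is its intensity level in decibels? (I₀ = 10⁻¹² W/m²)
β = 10·log₁₀(I/I₀) = 79 dB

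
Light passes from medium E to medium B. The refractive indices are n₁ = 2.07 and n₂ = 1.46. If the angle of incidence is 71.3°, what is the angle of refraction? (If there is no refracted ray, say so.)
sin θ₂ = (n₁/n₂)·sin θ₁ = 1.343 > 1, so there is no refracted ray — the light undergoes total internal reflection.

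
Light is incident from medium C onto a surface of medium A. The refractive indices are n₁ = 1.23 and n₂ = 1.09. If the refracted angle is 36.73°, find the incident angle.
sin θ₁ = (n₂/n₁)·sin θ₂ → θ₁ = 32°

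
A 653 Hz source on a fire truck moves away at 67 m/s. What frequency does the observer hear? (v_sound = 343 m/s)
f_obs = f·v/(v + v_s) = 546.3 Hz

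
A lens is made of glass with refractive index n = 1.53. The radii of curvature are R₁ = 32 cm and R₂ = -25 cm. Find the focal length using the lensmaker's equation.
1/f = (n − 1)(1/R₁ − 1/R₂) → f = 26.48 cm (converging lens)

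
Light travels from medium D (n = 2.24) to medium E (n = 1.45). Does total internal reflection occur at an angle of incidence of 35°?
θc = arcsin(n₂/n₁) = 40.34°; 35° < θc, so no — the ray refracts.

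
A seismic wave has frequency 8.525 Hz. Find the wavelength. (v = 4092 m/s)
λ = v/f = 480 m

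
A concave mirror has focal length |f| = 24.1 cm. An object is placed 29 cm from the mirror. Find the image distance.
f = +24.1 cm (concave); 1/di = 1/f − 1/do → di = 142.6 cm (real image, in front of mirror)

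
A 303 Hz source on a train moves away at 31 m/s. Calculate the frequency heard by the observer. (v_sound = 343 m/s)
f_obs = f·v/(v + v_s) = 277.9 Hz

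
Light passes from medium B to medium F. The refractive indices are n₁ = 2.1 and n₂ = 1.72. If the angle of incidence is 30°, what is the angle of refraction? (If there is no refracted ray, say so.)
sin θ₂ = (n₁/n₂)·sin θ₁ = 0.6105 → θ₂ = 37.62°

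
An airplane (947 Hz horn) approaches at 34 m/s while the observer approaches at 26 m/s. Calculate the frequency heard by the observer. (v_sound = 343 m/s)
f_obs = f·(v + v_o)/(v − v_s) = 1131 Hz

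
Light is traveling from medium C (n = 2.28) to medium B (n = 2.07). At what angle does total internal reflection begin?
θc = arcsin(n₂/n₁) = 65.22°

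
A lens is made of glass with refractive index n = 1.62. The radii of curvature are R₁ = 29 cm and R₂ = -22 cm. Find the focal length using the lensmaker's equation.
1/f = (n − 1)(1/R₁ − 1/R₂) → f = 20.18 cm (converging lens)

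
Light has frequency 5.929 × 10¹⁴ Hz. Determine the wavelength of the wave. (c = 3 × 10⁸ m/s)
λ = c/f = 506 nm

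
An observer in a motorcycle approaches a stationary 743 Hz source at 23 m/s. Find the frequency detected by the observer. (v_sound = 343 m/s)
f_obs = f·(v + v_o)/v = 792.8 Hz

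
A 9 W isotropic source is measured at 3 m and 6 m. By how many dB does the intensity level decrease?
Δβ = 20·log₁₀(r₂/r₁) = 6.021 dB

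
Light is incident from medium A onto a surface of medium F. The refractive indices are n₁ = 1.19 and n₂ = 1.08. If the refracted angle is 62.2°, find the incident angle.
sin θ₁ = (n₂/n₁)·sin θ₂ → θ₁ = 53.4°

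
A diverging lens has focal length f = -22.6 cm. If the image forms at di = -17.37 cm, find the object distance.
1/do = 1/f − 1/di → do = 75.06 cm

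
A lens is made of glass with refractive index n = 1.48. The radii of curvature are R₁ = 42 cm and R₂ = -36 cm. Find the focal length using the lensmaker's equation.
1/f = (n − 1)(1/R₁ − 1/R₂) → f = 40.38 cm (converging lens)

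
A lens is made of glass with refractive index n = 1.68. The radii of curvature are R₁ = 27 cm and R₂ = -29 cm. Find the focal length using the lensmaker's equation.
1/f = (n − 1)(1/R₁ − 1/R₂) → f = 20.56 cm (converging lens)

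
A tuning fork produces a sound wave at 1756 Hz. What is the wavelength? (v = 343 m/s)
λ = v/f = 0.1953 m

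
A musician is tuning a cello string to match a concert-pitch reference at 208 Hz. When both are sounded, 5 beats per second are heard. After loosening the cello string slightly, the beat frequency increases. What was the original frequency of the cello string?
203 Hz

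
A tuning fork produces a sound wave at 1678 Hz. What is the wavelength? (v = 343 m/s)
λ = v/f = 0.2044 m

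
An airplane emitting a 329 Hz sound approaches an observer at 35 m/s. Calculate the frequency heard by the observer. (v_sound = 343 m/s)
f_obs = f·v/(v − v_s) = 366.4 Hz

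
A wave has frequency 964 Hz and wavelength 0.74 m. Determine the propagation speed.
v = fλ = 713.4 m/s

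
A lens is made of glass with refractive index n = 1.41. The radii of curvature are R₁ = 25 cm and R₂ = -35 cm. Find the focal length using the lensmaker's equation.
1/f = (n − 1)(1/R₁ − 1/R₂) → f = 35.57 cm (converging lens)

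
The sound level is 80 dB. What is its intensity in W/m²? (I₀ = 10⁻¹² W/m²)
I = I₀·10^(β/10) = 1.00 × 10⁻⁴ W/m²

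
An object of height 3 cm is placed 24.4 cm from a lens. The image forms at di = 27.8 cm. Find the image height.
hi = (-di/do) × ho = -3.418 cm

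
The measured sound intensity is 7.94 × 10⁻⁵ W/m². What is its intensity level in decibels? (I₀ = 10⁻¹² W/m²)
β = 10·log₁₀(I/I₀) = 79 dB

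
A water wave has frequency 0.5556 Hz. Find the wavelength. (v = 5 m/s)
λ = v/f = 8.999 m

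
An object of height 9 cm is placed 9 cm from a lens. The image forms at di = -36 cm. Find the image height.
hi = (-di/do) × ho = 36 cm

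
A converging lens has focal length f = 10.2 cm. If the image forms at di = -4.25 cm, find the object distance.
1/do = 1/f − 1/di → do = 3 cm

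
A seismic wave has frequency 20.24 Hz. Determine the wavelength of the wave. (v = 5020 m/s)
λ = v/f = 248 m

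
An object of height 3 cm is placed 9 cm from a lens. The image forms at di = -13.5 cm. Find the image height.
hi = (-di/do) × ho = 4.5 cm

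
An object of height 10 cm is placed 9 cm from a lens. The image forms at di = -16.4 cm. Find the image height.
hi = (-di/do) × ho = 18.22 cm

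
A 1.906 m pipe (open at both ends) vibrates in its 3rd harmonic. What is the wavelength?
λₙ = 2L/n = 1.271 m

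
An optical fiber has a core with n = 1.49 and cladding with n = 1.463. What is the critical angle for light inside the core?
θc = arcsin(n_cladding/n_core) = 79.08°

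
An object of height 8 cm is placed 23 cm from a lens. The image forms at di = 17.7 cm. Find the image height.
hi = (-di/do) × ho = -6.157 cm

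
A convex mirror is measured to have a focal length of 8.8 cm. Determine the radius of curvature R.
R = 2|f| = 17.6 cm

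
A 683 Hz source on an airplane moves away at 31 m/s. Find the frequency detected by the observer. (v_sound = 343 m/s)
f_obs = f·v/(v + v_s) = 626.4 Hz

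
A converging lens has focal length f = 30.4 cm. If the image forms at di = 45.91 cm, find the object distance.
1/do = 1/f − 1/di → do = 89.98 cm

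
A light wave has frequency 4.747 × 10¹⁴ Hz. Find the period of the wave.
T = 1/f = 2.107 × 10⁻¹⁵ s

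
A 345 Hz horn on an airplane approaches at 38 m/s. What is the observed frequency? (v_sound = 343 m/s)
f_obs = f·v/(v − v_s) = 388 Hz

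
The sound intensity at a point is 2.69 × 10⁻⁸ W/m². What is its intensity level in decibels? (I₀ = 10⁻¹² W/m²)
β = 10·log₁₀(I/I₀) = 44.3 dB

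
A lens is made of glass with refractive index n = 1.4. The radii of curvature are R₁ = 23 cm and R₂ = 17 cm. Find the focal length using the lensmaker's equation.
1/f = (n − 1)(1/R₁ − 1/R₂) → f = -162.9 cm (diverging lens)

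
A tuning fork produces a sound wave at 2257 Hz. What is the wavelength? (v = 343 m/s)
λ = v/f = 0.152 m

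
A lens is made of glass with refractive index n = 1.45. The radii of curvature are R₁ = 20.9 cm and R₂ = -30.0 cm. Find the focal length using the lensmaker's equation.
1/f = (n − 1)(1/R₁ − 1/R₂) → f = 27.37 cm (converging lens)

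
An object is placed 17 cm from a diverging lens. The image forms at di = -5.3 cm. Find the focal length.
1/f = 1/do + 1/di → f = -7.701 cm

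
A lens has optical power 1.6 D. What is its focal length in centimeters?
f = 1/P = 62.5 cm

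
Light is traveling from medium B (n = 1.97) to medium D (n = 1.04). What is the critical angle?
θc = arcsin(n₂/n₁) = 31.86°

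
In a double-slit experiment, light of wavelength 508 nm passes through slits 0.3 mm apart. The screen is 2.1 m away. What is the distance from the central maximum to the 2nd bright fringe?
y = mλL/d = 7.112 mm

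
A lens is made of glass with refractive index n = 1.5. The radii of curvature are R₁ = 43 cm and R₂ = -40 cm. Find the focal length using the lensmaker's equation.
1/f = (n − 1)(1/R₁ − 1/R₂) → f = 41.45 cm (converging lens)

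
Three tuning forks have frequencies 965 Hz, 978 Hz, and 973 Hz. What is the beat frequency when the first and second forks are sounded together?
13 Hz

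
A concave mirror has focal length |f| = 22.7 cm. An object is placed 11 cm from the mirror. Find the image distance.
f = +22.7 cm (concave); 1/di = 1/f − 1/do → di = -21.34 cm (virtual image, behind mirror)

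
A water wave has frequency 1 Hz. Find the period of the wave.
T = 1/f = 1 s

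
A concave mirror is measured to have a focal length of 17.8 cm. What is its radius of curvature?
R = 2|f| = 35.6 cm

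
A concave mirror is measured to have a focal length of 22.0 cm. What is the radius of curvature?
R = 2|f| = 44 cm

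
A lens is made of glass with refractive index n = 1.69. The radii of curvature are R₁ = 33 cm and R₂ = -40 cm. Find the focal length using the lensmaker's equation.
1/f = (n − 1)(1/R₁ − 1/R₂) → f = 26.21 cm (converging lens)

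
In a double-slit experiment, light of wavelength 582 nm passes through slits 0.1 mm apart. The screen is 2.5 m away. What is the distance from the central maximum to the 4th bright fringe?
y = mλL/d = 58.2 mm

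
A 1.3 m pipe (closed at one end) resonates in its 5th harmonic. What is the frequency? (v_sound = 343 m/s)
fₙ = nv/(4L) = 329.8 Hz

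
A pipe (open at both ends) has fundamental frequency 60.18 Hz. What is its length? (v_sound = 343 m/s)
L = v/(2f₁) = 2.85 m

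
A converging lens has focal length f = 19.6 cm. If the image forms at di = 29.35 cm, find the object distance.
1/do = 1/f − 1/di → do = 59 cm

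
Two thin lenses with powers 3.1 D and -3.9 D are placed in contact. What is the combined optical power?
P_total = P₁ + P₂ = -0.8 D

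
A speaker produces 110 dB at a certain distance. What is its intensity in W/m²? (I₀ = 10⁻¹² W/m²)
I = I₀·10^(β/10) = 1.00 × 10⁻¹ W/m²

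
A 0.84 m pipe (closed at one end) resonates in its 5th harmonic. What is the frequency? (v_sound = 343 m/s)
fₙ = nv/(4L) = 510.4 Hz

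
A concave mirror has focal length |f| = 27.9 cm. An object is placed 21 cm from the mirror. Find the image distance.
f = +27.9 cm (concave); 1/di = 1/f − 1/do → di = -84.91 cm (virtual image, behind mirror)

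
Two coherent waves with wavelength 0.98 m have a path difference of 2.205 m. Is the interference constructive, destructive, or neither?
neither (partial) — path difference = 2.25λ, neither a whole number of wavelengths nor an odd multiple of λ/2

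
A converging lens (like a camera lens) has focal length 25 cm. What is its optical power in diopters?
P = 1/f = 4 D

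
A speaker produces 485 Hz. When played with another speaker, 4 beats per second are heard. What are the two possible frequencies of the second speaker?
f₂ = 485 ± 4 Hz → 489 Hz or 481 Hz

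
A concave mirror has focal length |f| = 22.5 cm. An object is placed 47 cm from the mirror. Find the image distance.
f = +22.5 cm (concave); 1/di = 1/f − 1/do → di = 43.16 cm (real image, in front of mirror)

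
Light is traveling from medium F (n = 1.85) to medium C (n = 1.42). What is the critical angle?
θc = arcsin(n₂/n₁) = 50.14°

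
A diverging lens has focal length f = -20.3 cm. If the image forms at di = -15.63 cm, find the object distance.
1/do = 1/f − 1/di → do = 67.94 cm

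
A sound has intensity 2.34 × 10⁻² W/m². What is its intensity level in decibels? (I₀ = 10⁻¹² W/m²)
β = 10·log₁₀(I/I₀) = 103.7 dB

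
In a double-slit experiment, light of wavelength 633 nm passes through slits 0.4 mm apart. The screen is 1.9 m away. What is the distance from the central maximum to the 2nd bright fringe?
y = mλL/d = 6.013 mm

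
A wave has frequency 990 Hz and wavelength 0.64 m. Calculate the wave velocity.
v = fλ = 633.6 m/s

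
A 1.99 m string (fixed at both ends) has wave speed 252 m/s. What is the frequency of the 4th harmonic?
fₙ = nv/(2L) = 253.3 Hz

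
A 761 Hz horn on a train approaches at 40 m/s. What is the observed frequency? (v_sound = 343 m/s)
f_obs = f·v/(v − v_s) = 861.5 Hz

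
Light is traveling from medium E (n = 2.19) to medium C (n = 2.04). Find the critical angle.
θc = arcsin(n₂/n₁) = 68.67°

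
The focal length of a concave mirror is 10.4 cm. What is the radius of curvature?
R = 2|f| = 20.8 cm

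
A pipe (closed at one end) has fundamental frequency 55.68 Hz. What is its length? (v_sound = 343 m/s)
L = v/(4f₁) = 1.54 m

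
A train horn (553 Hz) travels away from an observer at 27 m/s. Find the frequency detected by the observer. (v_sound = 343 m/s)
f_obs = f·v/(v + v_s) = 512.6 Hz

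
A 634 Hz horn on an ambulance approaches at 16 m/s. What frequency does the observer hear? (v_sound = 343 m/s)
f_obs = f·v/(v − v_s) = 665 Hz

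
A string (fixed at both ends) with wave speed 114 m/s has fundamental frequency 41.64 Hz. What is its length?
L = v/(2f₁) = 1.369 m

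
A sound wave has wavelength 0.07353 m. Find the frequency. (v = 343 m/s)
f = v/λ = 4665 Hz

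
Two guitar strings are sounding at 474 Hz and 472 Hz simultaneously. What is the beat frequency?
2 Hz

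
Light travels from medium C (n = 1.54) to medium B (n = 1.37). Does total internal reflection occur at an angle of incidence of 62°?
θc = arcsin(n₂/n₁) = 62.82°; 62° < θc, so no — the ray refracts.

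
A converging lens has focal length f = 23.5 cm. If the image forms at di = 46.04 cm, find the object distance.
1/do = 1/f − 1/di → do = 48 cm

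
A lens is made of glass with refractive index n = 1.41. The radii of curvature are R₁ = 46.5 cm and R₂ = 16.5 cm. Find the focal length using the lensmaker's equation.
1/f = (n − 1)(1/R₁ − 1/R₂) → f = -62.38 cm (diverging lens)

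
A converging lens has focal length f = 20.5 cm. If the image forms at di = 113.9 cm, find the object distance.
1/do = 1/f − 1/di → do = 25 cm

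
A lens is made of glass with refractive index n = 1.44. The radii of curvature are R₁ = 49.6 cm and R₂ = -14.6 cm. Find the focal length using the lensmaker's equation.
1/f = (n − 1)(1/R₁ − 1/R₂) → f = 25.64 cm (converging lens)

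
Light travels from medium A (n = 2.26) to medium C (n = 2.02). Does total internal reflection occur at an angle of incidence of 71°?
θc = arcsin(n₂/n₁) = 63.36°; 71° > θc, so yes — total internal reflection.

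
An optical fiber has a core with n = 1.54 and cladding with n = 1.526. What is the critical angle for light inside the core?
θc = arcsin(n_cladding/n_core) = 82.27°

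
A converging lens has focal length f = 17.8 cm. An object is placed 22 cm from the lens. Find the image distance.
1/di = 1/f − 1/do → di = 93.24 cm (real image)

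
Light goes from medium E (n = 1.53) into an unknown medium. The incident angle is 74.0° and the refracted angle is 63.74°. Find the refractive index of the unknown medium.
n₂ = n₁·sin θ₁ / sin θ₂ = 1.64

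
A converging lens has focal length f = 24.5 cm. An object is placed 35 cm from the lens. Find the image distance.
1/di = 1/f − 1/do → di = 81.67 cm (real image)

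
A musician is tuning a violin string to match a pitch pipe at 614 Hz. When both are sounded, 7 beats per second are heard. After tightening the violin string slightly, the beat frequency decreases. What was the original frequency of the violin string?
607 Hz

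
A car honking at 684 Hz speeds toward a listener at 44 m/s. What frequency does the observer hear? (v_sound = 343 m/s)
f_obs = f·v/(v − v_s) = 784.7 Hz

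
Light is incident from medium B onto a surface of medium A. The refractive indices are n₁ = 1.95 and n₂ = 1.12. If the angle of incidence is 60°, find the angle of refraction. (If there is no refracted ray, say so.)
sin θ₂ = (n₁/n₂)·sin θ₁ = 1.508 > 1, so there is no refracted ray — the light undergoes total internal reflection.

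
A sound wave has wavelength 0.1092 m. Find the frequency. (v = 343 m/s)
f = v/λ = 3141 Hz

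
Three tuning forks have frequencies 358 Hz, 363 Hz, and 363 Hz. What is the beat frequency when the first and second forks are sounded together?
5 Hz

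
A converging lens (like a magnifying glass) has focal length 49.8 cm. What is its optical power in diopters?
P = 1/f = 2.008 D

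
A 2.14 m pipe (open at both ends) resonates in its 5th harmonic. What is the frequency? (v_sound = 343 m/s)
fₙ = nv/(2L) = 400.7 Hz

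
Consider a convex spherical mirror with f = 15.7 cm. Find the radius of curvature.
R = 2|f| = 31.4 cm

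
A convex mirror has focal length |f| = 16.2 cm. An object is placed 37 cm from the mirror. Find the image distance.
f = −16.2 cm (convex); 1/di = 1/f − 1/do → di = -11.27 cm (virtual image, behind mirror)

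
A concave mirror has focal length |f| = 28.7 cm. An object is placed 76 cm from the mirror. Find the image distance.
f = +28.7 cm (concave); 1/di = 1/f − 1/do → di = 46.11 cm (real image, in front of mirror)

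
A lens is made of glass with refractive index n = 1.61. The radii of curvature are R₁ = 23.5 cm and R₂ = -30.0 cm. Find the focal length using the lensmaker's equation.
1/f = (n − 1)(1/R₁ − 1/R₂) → f = 21.6 cm (converging lens)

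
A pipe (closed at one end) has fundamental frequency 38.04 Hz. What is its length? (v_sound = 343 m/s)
L = v/(4f₁) = 2.254 m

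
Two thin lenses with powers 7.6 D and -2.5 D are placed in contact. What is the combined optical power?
P_total = P₁ + P₂ = 5.1 D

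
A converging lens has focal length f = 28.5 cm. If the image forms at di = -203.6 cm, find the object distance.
1/do = 1/f − 1/di → do = 25 cm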